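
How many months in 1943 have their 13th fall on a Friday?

Check the 13th of each month of 1943: Jan 13: Wed, Feb 13: Sat, Mar 13: Sat, Apr 13: Tue, May 13: Thu, Jun 13: Sun, Jul 13: Tue, Aug 13: Fri, Sep 13: Mon, Oct 13: Wed, Nov 13: Sat, Dec 13: Mon.
Friday occurs in August — 1 month.

1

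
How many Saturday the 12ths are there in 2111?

Check the 12th of each month of 2111: Jan 12: Mon, Feb 12: Thu, Mar 12: Thu, Apr 12: Sun, May 12: Tue, Jun 12: Fri, Jul 12: Sun, Aug 12: Wed, Sep 12: Sat, Oct 12: Mon, Nov 12: Thu, Dec 12: Sat.
Saturday occurs in September, December — 2 months.

2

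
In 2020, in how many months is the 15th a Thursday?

1

Check the 15th of each month of 2020: Jan 15: Wed, Feb 15: Sat, Mar 15: Sun, Apr 15: Wed, May 15: Fri, Jun 15: Mon, Jul 15: Wed, Aug 15: Sat, Sep 15: Tue, Oct 15: Thu, Nov 15: Sun, Dec 15: Tue.
Thursday occurs in October — 1 month.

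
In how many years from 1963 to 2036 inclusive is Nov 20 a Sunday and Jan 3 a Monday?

Check each year's weekday for Nov 20 and Jan 3:
  1963: Wed/Thu  1964: Fri/Fri  1965: Sat/Sun  1966: Sun/Mon ✓  1967: Mon/Tue  1968: Wed/Wed  1969: Thu/Fri  1970: Fri/Sat  1971: Sat/Sun  1972: Mon/Mon  1973: Tue/Wed  1974: Wed/Thu  1975: Thu/Fri  1976: Sat/Sat  …(46 more)…  2023: Mon/Tue  2024: Wed/Wed  2025: Thu/Fri  2026: Fri/Sat  2027: Sat/Sun  2028: Mon/Mon  2029: Tue/Wed  2030: Wed/Thu  2031: Thu/Fri  2032: Sat/Sat  2033: Sun/Mon ✓  2034: Mon/Tue  2035: Tue/Wed  2036: Thu/Thu
Both conditions hold in: 1966, 1977, 1983, 1994, 2005, 2011, 2022, 2033 — 8.

8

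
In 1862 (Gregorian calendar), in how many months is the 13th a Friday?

Check the 13th of each month of 1862: Jan 13: Mon, Feb 13: Thu, Mar 13: Thu, Apr 13: Sun, May 13: Tue, Jun 13: Fri, Jul 13: Sun, Aug 13: Wed, Sep 13: Sat, Oct 13: Mon, Nov 13: Thu, Dec 13: Sat.
Friday occurs in June — 1 month.

1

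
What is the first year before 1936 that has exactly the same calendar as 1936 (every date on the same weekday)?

1908

Two years share a calendar iff Jan 1 falls on the same weekday and both are leap or both are common. 1936: Jan 1 is Wednesday, leap year.
1935: Jan 1 Tuesday, common
1934: Jan 1 Monday, common
1933: Jan 1 Sunday, common
1932: Jan 1 Friday, leap
1931: Jan 1 Thursday, common
1930: Jan 1 Wednesday, common
1929: Jan 1 Tuesday, common
1928: Jan 1 Sunday, leap
1927: Jan 1 Saturday, common
1926: Jan 1 Friday, common
1925: Jan 1 Thursday, common
1924: Jan 1 Tuesday, leap
1923: Jan 1 Monday, common
1922: Jan 1 Sunday, common
1921: Jan 1 Saturday, common
1920: Jan 1 Thursday, leap
1919: Jan 1 Wednesday, common
1918: Jan 1 Tuesday, common
1917: Jan 1 Monday, common
1916: Jan 1 Saturday, leap
1915: Jan 1 Friday, common
1914: Jan 1 Thursday, common
1913: Jan 1 Wednesday, common
1912: Jan 1 Monday, leap
1911: Jan 1 Sunday, common
1910: Jan 1 Saturday, common
1909: Jan 1 Friday, common
1908: Jan 1 Wednesday, leap
1908 matches on both conditions.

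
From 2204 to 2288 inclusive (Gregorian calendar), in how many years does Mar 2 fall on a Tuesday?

12

Track Mar 2's weekday year by year (advancing +1, or +2 across a Feb 29):
  2204: Fri  2205: Sat (+1)  2206: Sun (+1)  2207: Mon (+1)  2208: Wed (+2)
  2209: Thu (+1)  2210: Fri (+1)  2211: Sat (+1)  2212: Mon (+2)  2213: Tue (+1) ✓
  2214: Wed (+1)  2215: Thu (+1)  2216: Sat (+2)  2217: Sun (+1)  … (57 more years) …
  2275: Tue (+1) ✓  2276: Thu (+2)  2277: Fri (+1)  2278: Sat (+1)  2279: Sun (+1)
  2280: Tue (+2) ✓  2281: Wed (+1)  2282: Thu (+1)  2283: Fri (+1)  2284: Sun (+2)
  2285: Mon (+1)  2286: Tue (+1) ✓  2287: Wed (+1)  2288: Fri (+2)
Tuesday years: 2213, 2219, 2224, 2230, 2241, 2247, 2252, 2258, 2269, 2275, 2280, 2286 — 12 in total.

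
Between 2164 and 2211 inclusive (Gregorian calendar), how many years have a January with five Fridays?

21

January has 31 days; it has five Fridays when Friday falls among the first (month-length − 28) days — i.e. when January 1 is one of Friday/Thursday/Wednesday.
January 1 by year: 2164:Sun 2165:Tue 2166:Wed✓ 2167:Thu✓ 2168:Fri✓ 2169:Sun 2170:Mon 2171:Tue 2172:Wed✓ 2173:Fri✓ 2174:Sat 2175:Sun 2176:Mon 2177:Wed✓ 2178:Thu✓ …(18 more)… 2197:Sun 2198:Mon 2199:Tue 2200:Wed✓ 2201:Thu✓ 2202:Fri✓ 2203:Sat 2204:Sun 2205:Tue 2206:Wed✓ 2207:Thu✓ 2208:Fri✓ 2209:Sun 2210:Mon 2211:Tue
Years with five Fridays: 2166, 2167, 2168, 2172, 2173, 2177, 2178, 2179, 2183, 2184, 2189, 2190, 2194, 2195, 2196, 2200, 2201, 2202, 2206, 2207, 2208 → 21.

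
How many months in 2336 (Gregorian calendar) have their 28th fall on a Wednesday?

Check the 28th of each month of 2336: Jan 28: Tue, Feb 28: Fri, Mar 28: Sat, Apr 28: Tue, May 28: Thu, Jun 28: Sun, Jul 28: Tue, Aug 28: Fri, Sep 28: Mon, Oct 28: Wed, Nov 28: Sat, Dec 28: Mon.
Wednesday occurs in October — 1 month.

1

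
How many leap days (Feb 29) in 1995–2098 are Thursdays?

Leap years in 1995–2098: 26 of them.
Feb 29 weekday advances by 5 (mod 7) from one leap year to the next four years later (or differs when a century non-leap intervenes).
Leap-day weekdays: 1996:Thu✓ 2000:Tue 2004:Sun 2008:Fri 2012:Wed 2016:Mon 2020:Sat 2024:Thu✓ 2028:Tue 2032:Sun 2036:Fri 2040:Wed 2044:Mon 2048:Sat 2052:Thu✓ 2056:Tue 2060:Sun 2064:Fri 2068:Wed 2072:Mon 2076:Sat 2080:Thu✓ 2084:Tue 2088:Sun 2092:Fri 2096:Wed
Thursday: 1996, 2024, 2052, 2080 → 4.

4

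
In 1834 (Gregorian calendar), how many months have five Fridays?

4

A month of length L has five Fridays iff its first Friday is on day ≤ L−28 (so day 1–3 in a 31-day month, 1–2 in a 30-day month, day 1 in a leap February).
Checking each month of 1834: Jan starts Wed (31d) ✓; Feb starts Sat (28d); Mar starts Sat (31d); Apr starts Tue (30d); May starts Thu (31d) ✓; Jun starts Sun (30d); Jul starts Tue (31d); Aug starts Fri (31d) ✓; Sep starts Mon (30d); Oct starts Wed (31d) ✓; Nov starts Sat (30d); Dec starts Mon (31d).
Five-Friday months: January, May, August, October → 4.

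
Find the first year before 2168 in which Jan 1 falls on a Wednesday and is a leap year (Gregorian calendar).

2144

Jan 1 advances by 2 weekdays after a leap year and by 1 after a common year.
2168: Jan 1 is Friday (leap).
2167: Thursday
2166: Wednesday
2165: Tuesday
2164: Sunday (leap)
2163: Saturday
2162: Friday
2161: Thursday
2160: Tuesday (leap)
2159: Monday
2158: Sunday
2157: Saturday
2156: Thursday (leap)
2155: Wednesday
2154: Tuesday
2153: Monday
2152: Saturday (leap)
2151: Friday
2150: Thursday
2149: Wednesday
2148: Monday (leap)
2147: Sunday
2146: Saturday
2145: Friday
2144: Wednesday (leap)
2144 begins on a Wednesday and is a leap year.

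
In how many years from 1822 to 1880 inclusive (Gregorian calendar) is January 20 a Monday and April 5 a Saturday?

Check each year's weekday for January 20 and April 5:
  1822: Sun/Fri  1823: Mon/Sat ✓  1824: Tue/Mon  1825: Thu/Tue  1826: Fri/Wed  1827: Sat/Thu  1828: Sun/Sat  1829: Tue/Sun  1830: Wed/Mon  1831: Thu/Tue  1832: Fri/Thu  1833: Sun/Fri  1834: Mon/Sat ✓  1835: Tue/Sun  …(31 more)…  1867: Sun/Fri  1868: Mon/Sun  1869: Wed/Mon  1870: Thu/Tue  1871: Fri/Wed  1872: Sat/Fri  1873: Mon/Sat ✓  1874: Tue/Sun  1875: Wed/Mon  1876: Thu/Wed  1877: Sat/Thu  1878: Sun/Fri  1879: Mon/Sat ✓  1880: Tue/Mon
Both conditions hold in: 1823, 1834, 1845, 1851, 1862, 1873, 1879 — 7.

7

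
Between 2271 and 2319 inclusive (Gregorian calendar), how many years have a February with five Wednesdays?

February has 28 days (29 in leap years); it has five Wednesdays when Wednesday falls among the first (month-length − 28) days — i.e. when February 1 is Wednesday in a leap year (never in a common year).
February 1 by year: 2271:Wed 2272:Thu 2273:Sat 2274:Sun 2275:Mon 2276:Tue 2277:Thu 2278:Fri 2279:Sat 2280:Sun 2281:Tue 2282:Wed 2283:Thu 2284:Fri 2285:Sun …(19 more)… 2305:Wed 2306:Thu 2307:Fri 2308:Sat 2309:Mon 2310:Tue 2311:Wed 2312:Thu 2313:Sat 2314:Sun 2315:Mon 2316:Tue 2317:Thu 2318:Fri 2319:Sat
Years with five Wednesdays: 2288 → 1.

1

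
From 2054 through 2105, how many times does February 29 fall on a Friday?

3

Leap years in 2054–2105: 12 of them.
Feb 29 weekday advances by 5 (mod 7) from one leap year to the next four years later (or differs when a century non-leap intervenes).
Leap-day weekdays: 2056:Tue 2060:Sun 2064:Fri✓ 2068:Wed 2072:Mon 2076:Sat 2080:Thu 2084:Tue 2088:Sun 2092:Fri✓ 2096:Wed 2104:Fri✓
Friday: 2064, 2092, 2104 → 3.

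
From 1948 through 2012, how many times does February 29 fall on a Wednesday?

Leap years in 1948–2012: 17 of them.
Feb 29 weekday advances by 5 (mod 7) from one leap year to the next four years later (or differs when a century non-leap intervenes).
Leap-day weekdays: 1948:Sun 1952:Fri 1956:Wed✓ 1960:Mon 1964:Sat 1968:Thu 1972:Tue 1976:Sun 1980:Fri 1984:Wed✓ 1988:Mon 1992:Sat 1996:Thu 2000:Tue 2004:Sun 2008:Fri 2012:Wed✓
Wednesday: 1956, 1984, 2012 → 3.

3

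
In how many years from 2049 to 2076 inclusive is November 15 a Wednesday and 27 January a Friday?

3

Check each year's weekday for November 15 and 27 January:
  2049: Mon/Wed  2050: Tue/Thu  2051: Wed/Fri ✓  2052: Fri/Sat  2053: Sat/Mon  2054: Sun/Tue  2055: Mon/Wed  2056: Wed/Thu  2057: Thu/Sat  2058: Fri/Sun  2059: Sat/Mon  2060: Mon/Tue  2061: Tue/Thu  2062: Wed/Fri ✓  2063: Thu/Sat  2064: Sat/Sun  2065: Sun/Tue  2066: Mon/Wed  2067: Tue/Thu  2068: Thu/Fri  2069: Fri/Sun  2070: Sat/Mon  2071: Sun/Tue  2072: Tue/Wed  2073: Wed/Fri ✓  2074: Thu/Sat  2075: Fri/Sun  2076: Sun/Mon
Both conditions hold in: 2051, 2062, 2073 — 3.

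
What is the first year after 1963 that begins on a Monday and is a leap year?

1968

Jan 1 advances by 2 weekdays after a leap year and by 1 after a common year.
1963: Jan 1 is Tuesday.
1964: Wednesday (leap)
1965: Friday
1966: Saturday
1967: Sunday
1968: Monday (leap)
1968 begins on a Monday and is a leap year.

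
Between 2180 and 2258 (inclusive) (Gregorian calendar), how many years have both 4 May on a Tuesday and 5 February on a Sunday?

0

Check each year's weekday for 4 May and 5 February:
  2180: Thu/Sat  2181: Fri/Mon  2182: Sat/Tue  2183: Sun/Wed  2184: Tue/Thu  2185: Wed/Sat  2186: Thu/Sun  2187: Fri/Mon  2188: Sun/Tue  2189: Mon/Thu  2190: Tue/Fri  2191: Wed/Sat  2192: Fri/Sun  2193: Sat/Tue  …(51 more)…  2245: Sun/Wed  2246: Mon/Thu  2247: Tue/Fri  2248: Thu/Sat  2249: Fri/Mon  2250: Sat/Tue  2251: Sun/Wed  2252: Tue/Thu  2253: Wed/Sat  2254: Thu/Sun  2255: Fri/Mon  2256: Sun/Tue  2257: Mon/Thu  2258: Tue/Fri
Both conditions hold in: no year — 0.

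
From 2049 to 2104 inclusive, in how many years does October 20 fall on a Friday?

Track October 20's weekday year by year (advancing +1, or +2 across a Feb 29):
  2049: Wed  2050: Thu (+1)  2051: Fri (+1) ✓  2052: Sun (+2)  2053: Mon (+1)
  2054: Tue (+1)  2055: Wed (+1)  2056: Fri (+2) ✓  2057: Sat (+1)  2058: Sun (+1)
  2059: Mon (+1)  2060: Wed (+2)  2061: Thu (+1)  2062: Fri (+1) ✓  … (28 more years) …
  2091: Sat (+1)  2092: Mon (+2)  2093: Tue (+1)  2094: Wed (+1)  2095: Thu (+1)
  2096: Sat (+2)  2097: Sun (+1)  2098: Mon (+1)  2099: Tue (+1)  2100: Wed (+1)
  2101: Thu (+1)  2102: Fri (+1) ✓  2103: Sat (+1)  2104: Mon (+2)
Friday years: 2051, 2056, 2062, 2073, 2079, 2084, 2090, 2102 — 8 in total.

8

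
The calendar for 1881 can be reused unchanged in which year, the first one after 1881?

Two years share a calendar iff Jan 1 falls on the same weekday and both are leap or both are common. 1881: Jan 1 is Saturday, common year.
1882: Jan 1 Sunday, common
1883: Jan 1 Monday, common
1884: Jan 1 Tuesday, leap
1885: Jan 1 Thursday, common
1886: Jan 1 Friday, common
1887: Jan 1 Saturday, common
1887 matches on both conditions.

1887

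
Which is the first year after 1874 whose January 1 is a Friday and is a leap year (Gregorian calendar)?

Jan 1 advances by 2 weekdays after a leap year and by 1 after a common year.
1874: Jan 1 is Thursday.
1875: Friday
1876: Saturday (leap)
1877: Monday
1878: Tuesday
1879: Wednesday
1880: Thursday (leap)
1881: Saturday
1882: Sunday
1883: Monday
1884: Tuesday (leap)
1885: Thursday
1886: Friday
1887: Saturday
1888: Sunday (leap)
1889: Tuesday
1890: Wednesday
1891: Thursday
1892: Friday (leap)
1892 begins on a Friday and is a leap year.

1892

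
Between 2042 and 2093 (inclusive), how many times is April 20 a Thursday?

8

Track April 20's weekday year by year (advancing +1, or +2 across a Feb 29):
  2042: Sun  2043: Mon (+1)  2044: Wed (+2)  2045: Thu (+1) ✓  2046: Fri (+1)
  2047: Sat (+1)  2048: Mon (+2)  2049: Tue (+1)  2050: Wed (+1)  2051: Thu (+1) ✓
  2052: Sat (+2)  2053: Sun (+1)  2054: Mon (+1)  2055: Tue (+1)  … (24 more years) …
  2080: Sat (+2)  2081: Sun (+1)  2082: Mon (+1)  2083: Tue (+1)  2084: Thu (+2) ✓
  2085: Fri (+1)  2086: Sat (+1)  2087: Sun (+1)  2088: Tue (+2)  2089: Wed (+1)
  2090: Thu (+1) ✓  2091: Fri (+1)  2092: Sun (+2)  2093: Mon (+1)
Thursday years: 2045, 2051, 2056, 2062, 2073, 2079, 2084, 2090 — 8 in total.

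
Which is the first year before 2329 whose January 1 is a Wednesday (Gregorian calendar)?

2319

Jan 1 advances by 2 weekdays after a leap year and by 1 after a common year.
2329: Jan 1 is Tuesday.
2328: Sunday (leap)
2327: Saturday
2326: Friday
2325: Thursday
2324: Tuesday (leap)
2323: Monday
2322: Sunday
2321: Saturday
2320: Thursday (leap)
2319: Wednesday
2319 begins on a Wednesday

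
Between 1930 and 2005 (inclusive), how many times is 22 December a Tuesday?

Track 22 December's weekday year by year (advancing +1, or +2 across a Feb 29):
  1930: Mon  1931: Tue (+1) ✓  1932: Thu (+2)  1933: Fri (+1)  1934: Sat (+1)
  1935: Sun (+1)  1936: Tue (+2) ✓  1937: Wed (+1)  1938: Thu (+1)  1939: Fri (+1)
  1940: Sun (+2)  1941: Mon (+1)  1942: Tue (+1) ✓  1943: Wed (+1)  … (48 more years) …
  1992: Tue (+2) ✓  1993: Wed (+1)  1994: Thu (+1)  1995: Fri (+1)  1996: Sun (+2)
  1997: Mon (+1)  1998: Tue (+1) ✓  1999: Wed (+1)  2000: Fri (+2)  2001: Sat (+1)
  2002: Sun (+1)  2003: Mon (+1)  2004: Wed (+2)  2005: Thu (+1)
Tuesday years: 1931, 1936, 1942, 1953, 1959, 1964, 1970, 1981, 1987, 1992, 1998 — 11 in total.

11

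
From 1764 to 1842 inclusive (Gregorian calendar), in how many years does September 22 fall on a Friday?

Track September 22's weekday year by year (advancing +1, or +2 across a Feb 29):
  1764: Sat  1765: Sun (+1)  1766: Mon (+1)  1767: Tue (+1)  1768: Thu (+2)
  1769: Fri (+1) ✓  1770: Sat (+1)  1771: Sun (+1)  1772: Tue (+2)  1773: Wed (+1)
  1774: Thu (+1)  1775: Fri (+1) ✓  1776: Sun (+2)  1777: Mon (+1)  … (51 more years) …
  1829: Tue (+1)  1830: Wed (+1)  1831: Thu (+1)  1832: Sat (+2)  1833: Sun (+1)
  1834: Mon (+1)  1835: Tue (+1)  1836: Thu (+2)  1837: Fri (+1) ✓  1838: Sat (+1)
  1839: Sun (+1)  1840: Tue (+2)  1841: Wed (+1)  1842: Thu (+1)
Friday years: 1769, 1775, 1780, 1786, 1797, 1809, 1815, 1820, 1826, 1837 — 10 in total.

10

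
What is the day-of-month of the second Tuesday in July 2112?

July 1, 2112 is a Friday, so the first Tuesday is the 5th.
The second Tuesday is 5 + 7 = 12.

12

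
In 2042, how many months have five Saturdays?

A month of length L has five Saturdays iff its first Saturday is on day ≤ L−28 (so day 1–3 in a 31-day month, 1–2 in a 30-day month, day 1 in a leap February).
Checking each month of 2042: Jan starts Wed (31d); Feb starts Sat (28d); Mar starts Sat (31d) ✓; Apr starts Tue (30d); May starts Thu (31d) ✓; Jun starts Sun (30d); Jul starts Tue (31d); Aug starts Fri (31d) ✓; Sep starts Mon (30d); Oct starts Wed (31d); Nov starts Sat (30d) ✓; Dec starts Mon (31d).
Five-Saturday months: March, May, August, November → 4.

4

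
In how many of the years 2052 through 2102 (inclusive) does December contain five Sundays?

December has 31 days; it has five Sundays when Sunday falls among the first (month-length − 28) days — i.e. when December 1 is one of Sunday/Saturday/Friday.
December 1 by year: 2052:Sun✓ 2053:Mon 2054:Tue 2055:Wed 2056:Fri✓ 2057:Sat✓ 2058:Sun✓ 2059:Mon 2060:Wed 2061:Thu 2062:Fri✓ 2063:Sat✓ 2064:Mon 2065:Tue 2066:Wed …(21 more)… 2088:Wed 2089:Thu 2090:Fri✓ 2091:Sat✓ 2092:Mon 2093:Tue 2094:Wed 2095:Thu 2096:Sat✓ 2097:Sun✓ 2098:Mon 2099:Tue 2100:Wed 2101:Thu 2102:Fri✓
Years with five Sundays: 2052, 2056, 2057, 2058, 2062, 2063, 2068, 2069, 2073, 2074, 2075, 2079, 2080, 2084, 2085, 2086, 2090, 2091, 2096, 2097, 2102 → 21.

21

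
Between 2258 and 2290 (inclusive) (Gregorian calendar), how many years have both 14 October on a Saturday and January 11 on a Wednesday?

Check each year's weekday for 14 October and January 11:
  2258: Thu/Mon  2259: Fri/Tue  2260: Sun/Wed  2261: Mon/Fri  2262: Tue/Sat  2263: Wed/Sun  2264: Fri/Mon  2265: Sat/Wed ✓  2266: Sun/Thu  2267: Mon/Fri  2268: Wed/Sat  2269: Thu/Mon  2270: Fri/Tue  2271: Sat/Wed ✓  …(5 more)…  2277: Sun/Thu  2278: Mon/Fri  2279: Tue/Sat  2280: Thu/Sun  2281: Fri/Tue  2282: Sat/Wed ✓  2283: Sun/Thu  2284: Tue/Fri  2285: Wed/Sun  2286: Thu/Mon  2287: Fri/Tue  2288: Sun/Wed  2289: Mon/Fri  2290: Tue/Sat
Both conditions hold in: 2265, 2271, 2282 — 3.

3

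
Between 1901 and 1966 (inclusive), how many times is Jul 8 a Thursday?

9

Track Jul 8's weekday year by year (advancing +1, or +2 across a Feb 29):
  1901: Mon  1902: Tue (+1)  1903: Wed (+1)  1904: Fri (+2)  1905: Sat (+1)
  1906: Sun (+1)  1907: Mon (+1)  1908: Wed (+2)  1909: Thu (+1) ✓  1910: Fri (+1)
  1911: Sat (+1)  1912: Mon (+2)  1913: Tue (+1)  1914: Wed (+1)  … (38 more years) …
  1953: Wed (+1)  1954: Thu (+1) ✓  1955: Fri (+1)  1956: Sun (+2)  1957: Mon (+1)
  1958: Tue (+1)  1959: Wed (+1)  1960: Fri (+2)  1961: Sat (+1)  1962: Sun (+1)
  1963: Mon (+1)  1964: Wed (+2)  1965: Thu (+1) ✓  1966: Fri (+1)
Thursday years: 1909, 1915, 1920, 1926, 1937, 1943, 1948, 1954, 1965 — 9 in total.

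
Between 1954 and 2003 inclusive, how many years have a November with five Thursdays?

November has 30 days; it has five Thursdays when Thursday falls among the first (month-length − 28) days — i.e. when November 1 is one of Thursday/Wednesday.
November 1 by year: 1954:Mon 1955:Tue 1956:Thu✓ 1957:Fri 1958:Sat 1959:Sun 1960:Tue 1961:Wed✓ 1962:Thu✓ 1963:Fri 1964:Sun 1965:Mon 1966:Tue 1967:Wed✓ 1968:Fri …(20 more)… 1989:Wed✓ 1990:Thu✓ 1991:Fri 1992:Sun 1993:Mon 1994:Tue 1995:Wed✓ 1996:Fri 1997:Sat 1998:Sun 1999:Mon 2000:Wed✓ 2001:Thu✓ 2002:Fri 2003:Sat
Years with five Thursdays: 1956, 1961, 1962, 1967, 1972, 1973, 1978, 1979, 1984, 1989, 1990, 1995, 2000, 2001 → 14.

14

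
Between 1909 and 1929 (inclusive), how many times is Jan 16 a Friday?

3

Track Jan 16's weekday year by year (advancing +1, or +2 across a Feb 29):
  1909: Sat  1910: Sun (+1)  1911: Mon (+1)  1912: Tue (+1)  1913: Thu (+2)
  1914: Fri (+1) ✓  1915: Sat (+1)  1916: Sun (+1)  1917: Tue (+2)  1918: Wed (+1)
  1919: Thu (+1)  1920: Fri (+1) ✓  1921: Sun (+2)  1922: Mon (+1)  1923: Tue (+1)
  1924: Wed (+1)  1925: Fri (+2) ✓  1926: Sat (+1)  1927: Sun (+1)  1928: Mon (+1)
  1929: Wed (+2)
Friday years: 1914, 1920, 1925 — 3 in total.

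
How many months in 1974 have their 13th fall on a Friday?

Check the 13th of each month of 1974: Jan 13: Sun, Feb 13: Wed, Mar 13: Wed, Apr 13: Sat, May 13: Mon, Jun 13: Thu, Jul 13: Sat, Aug 13: Tue, Sep 13: Fri, Oct 13: Sun, Nov 13: Wed, Dec 13: Fri.
Friday occurs in September, December — 2 months.

2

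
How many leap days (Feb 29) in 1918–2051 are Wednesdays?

Leap years in 1918–2051: 33 of them.
Feb 29 weekday advances by 5 (mod 7) from one leap year to the next four years later (or differs when a century non-leap intervenes).
Leap-day weekdays: 1920:Sun 1924:Fri 1928:Wed✓ 1932:Mon 1936:Sat 1940:Thu 1944:Tue 1948:Sun 1952:Fri 1956:Wed✓ 1960:Mon 1964:Sat 1968:Thu …(7 more)… 2000:Tue 2004:Sun 2008:Fri 2012:Wed✓ 2016:Mon 2020:Sat 2024:Thu 2028:Tue 2032:Sun 2036:Fri 2040:Wed✓ 2044:Mon 2048:Sat
Wednesday: 1928, 1956, 1984, 2012, 2040 → 5.

5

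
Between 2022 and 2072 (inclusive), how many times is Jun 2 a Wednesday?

Track Jun 2's weekday year by year (advancing +1, or +2 across a Feb 29):
  2022: Thu  2023: Fri (+1)  2024: Sun (+2)  2025: Mon (+1)  2026: Tue (+1)
  2027: Wed (+1) ✓  2028: Fri (+2)  2029: Sat (+1)  2030: Sun (+1)  2031: Mon (+1)
  2032: Wed (+2) ✓  2033: Thu (+1)  2034: Fri (+1)  2035: Sat (+1)  … (23 more years) …
  2059: Mon (+1)  2060: Wed (+2) ✓  2061: Thu (+1)  2062: Fri (+1)  2063: Sat (+1)
  2064: Mon (+2)  2065: Tue (+1)  2066: Wed (+1) ✓  2067: Thu (+1)  2068: Sat (+2)
  2069: Sun (+1)  2070: Mon (+1)  2071: Tue (+1)  2072: Thu (+2)
Wednesday years: 2027, 2032, 2038, 2049, 2055, 2060, 2066 — 7 in total.

7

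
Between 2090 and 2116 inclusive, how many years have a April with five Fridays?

April has 30 days; it has five Fridays when Friday falls among the first (month-length − 28) days — i.e. when April 1 is one of Friday/Thursday.
April 1 by year: 2090:Sat 2091:Sun 2092:Tue 2093:Wed 2094:Thu✓ 2095:Fri✓ 2096:Sun 2097:Mon 2098:Tue 2099:Wed 2100:Thu✓ 2101:Fri✓ 2102:Sat 2103:Sun 2104:Tue 2105:Wed 2106:Thu✓ 2107:Fri✓ 2108:Sun 2109:Mon 2110:Tue 2111:Wed 2112:Fri✓ 2113:Sat 2114:Sun 2115:Mon 2116:Wed
Years with five Fridays: 2094, 2095, 2100, 2101, 2106, 2107, 2112 → 7.

7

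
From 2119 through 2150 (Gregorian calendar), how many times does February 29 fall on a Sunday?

1

Leap years in 2119–2150: 8 of them.
Feb 29 weekday advances by 5 (mod 7) from one leap year to the next four years later (or differs when a century non-leap intervenes).
Leap-day weekdays: 2120:Thu 2124:Tue 2128:Sun✓ 2132:Fri 2136:Wed 2140:Mon 2144:Sat 2148:Thu
Sunday: 2128 → 1.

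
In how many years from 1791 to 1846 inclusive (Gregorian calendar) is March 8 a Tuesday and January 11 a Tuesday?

Check each year's weekday for March 8 and January 11:
  1791: Tue/Tue ✓  1792: Thu/Wed  1793: Fri/Fri  1794: Sat/Sat  1795: Sun/Sun  1796: Tue/Mon  1797: Wed/Wed  1798: Thu/Thu  1799: Fri/Fri  1800: Sat/Sat  1801: Sun/Sun  1802: Mon/Mon  1803: Tue/Tue ✓  1804: Thu/Wed  …(28 more)…  1833: Fri/Fri  1834: Sat/Sat  1835: Sun/Sun  1836: Tue/Mon  1837: Wed/Wed  1838: Thu/Thu  1839: Fri/Fri  1840: Sun/Sat  1841: Mon/Mon  1842: Tue/Tue ✓  1843: Wed/Wed  1844: Fri/Thu  1845: Sat/Sat  1846: Sun/Sun
Both conditions hold in: 1791, 1803, 1814, 1825, 1831, 1842 — 6.

6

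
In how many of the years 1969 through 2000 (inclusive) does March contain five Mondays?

15

March has 31 days; it has five Mondays when Monday falls among the first (month-length − 28) days — i.e. when March 1 is one of Monday/Sunday/Saturday.
March 1 by year: 1969:Sat✓ 1970:Sun✓ 1971:Mon✓ 1972:Wed 1973:Thu 1974:Fri 1975:Sat✓ 1976:Mon✓ 1977:Tue 1978:Wed 1979:Thu 1980:Sat✓ 1981:Sun✓ 1982:Mon✓ 1983:Tue 1984:Thu 1985:Fri 1986:Sat✓ 1987:Sun✓ 1988:Tue 1989:Wed 1990:Thu 1991:Fri 1992:Sun✓ 1993:Mon✓ 1994:Tue 1995:Wed 1996:Fri 1997:Sat✓ 1998:Sun✓ 1999:Mon✓ 2000:Wed
Years with five Mondays: 1969, 1970, 1971, 1975, 1976, 1980, 1981, 1982, 1986, 1987, 1992, 1993, 1997, 1998, 1999 → 15.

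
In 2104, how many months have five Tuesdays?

5

A month of length L has five Tuesdays iff its first Tuesday is on day ≤ L−28 (so day 1–3 in a 31-day month, 1–2 in a 30-day month, day 1 in a leap February).
Checking each month of 2104: Jan starts Tue (31d) ✓; Feb starts Fri (29d); Mar starts Sat (31d); Apr starts Tue (30d) ✓; May starts Thu (31d); Jun starts Sun (30d); Jul starts Tue (31d) ✓; Aug starts Fri (31d); Sep starts Mon (30d) ✓; Oct starts Wed (31d); Nov starts Sat (30d); Dec starts Mon (31d) ✓.
Five-Tuesday months: January, April, July, September, December → 5.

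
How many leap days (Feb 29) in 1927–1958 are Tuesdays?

Leap years in 1927–1958: 8 of them.
Feb 29 weekday advances by 5 (mod 7) from one leap year to the next four years later (or differs when a century non-leap intervenes).
Leap-day weekdays: 1928:Wed 1932:Mon 1936:Sat 1940:Thu 1944:Tue✓ 1948:Sun 1952:Fri 1956:Wed
Tuesday: 1944 → 1.

1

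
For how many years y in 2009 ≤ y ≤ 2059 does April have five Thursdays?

15

April has 30 days; it has five Thursdays when Thursday falls among the first (month-length − 28) days — i.e. when April 1 is one of Thursday/Wednesday.
April 1 by year: 2009:Wed✓ 2010:Thu✓ 2011:Fri 2012:Sun 2013:Mon 2014:Tue 2015:Wed✓ 2016:Fri 2017:Sat 2018:Sun 2019:Mon 2020:Wed✓ 2021:Thu✓ 2022:Fri 2023:Sat …(21 more)… 2045:Sat 2046:Sun 2047:Mon 2048:Wed✓ 2049:Thu✓ 2050:Fri 2051:Sat 2052:Mon 2053:Tue 2054:Wed✓ 2055:Thu✓ 2056:Sat 2057:Sun 2058:Mon 2059:Tue
Years with five Thursdays: 2009, 2010, 2015, 2020, 2021, 2026, 2027, 2032, 2037, 2038, 2043, 2048, 2049, 2054, 2055 → 15.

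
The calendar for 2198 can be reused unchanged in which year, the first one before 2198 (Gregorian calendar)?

2187

Two years share a calendar iff Jan 1 falls on the same weekday and both are leap or both are common. 2198: Jan 1 is Monday, common year.
2197: Jan 1 Sunday, common
2196: Jan 1 Friday, leap
2195: Jan 1 Thursday, common
2194: Jan 1 Wednesday, common
2193: Jan 1 Tuesday, common
2192: Jan 1 Sunday, leap
2191: Jan 1 Saturday, common
2190: Jan 1 Friday, common
2189: Jan 1 Thursday, common
2188: Jan 1 Tuesday, leap
2187: Jan 1 Monday, common
2187 matches on both conditions.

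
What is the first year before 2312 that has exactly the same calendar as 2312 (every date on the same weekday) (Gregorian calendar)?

Two years share a calendar iff Jan 1 falls on the same weekday and both are leap or both are common. 2312: Jan 1 is Monday, leap year.
2311: Jan 1 Sunday, common
2310: Jan 1 Saturday, common
2309: Jan 1 Friday, common
2308: Jan 1 Wednesday, leap
2307: Jan 1 Tuesday, common
2306: Jan 1 Monday, common
2305: Jan 1 Sunday, common
2304: Jan 1 Friday, leap
2303: Jan 1 Thursday, common
2302: Jan 1 Wednesday, common
2301: Jan 1 Tuesday, common
2300: Jan 1 Monday, common
2299: Jan 1 Sunday, common
2298: Jan 1 Saturday, common
2297: Jan 1 Friday, common
2296: Jan 1 Wednesday, leap
2295: Jan 1 Tuesday, common
2294: Jan 1 Monday, common
2293: Jan 1 Sunday, common
2292: Jan 1 Friday, leap
2291: Jan 1 Thursday, common
2290: Jan 1 Wednesday, common
2289: Jan 1 Tuesday, common
2288: Jan 1 Sunday, leap
2287: Jan 1 Saturday, common
2286: Jan 1 Friday, common
2285: Jan 1 Thursday, common
2284: Jan 1 Tuesday, leap
2283: Jan 1 Monday, common
2282: Jan 1 Sunday, common
2281: Jan 1 Saturday, common
2280: Jan 1 Thursday, leap
2279: Jan 1 Wednesday, common
2278: Jan 1 Tuesday, common
2277: Jan 1 Monday, common
2276: Jan 1 Saturday, leap
2275: Jan 1 Friday, common
2274: Jan 1 Thursday, common
2273: Jan 1 Wednesday, common
2272: Jan 1 Monday, leap
2272 matches on both conditions.

2272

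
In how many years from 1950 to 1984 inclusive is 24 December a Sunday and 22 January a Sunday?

4

Check each year's weekday for 24 December and 22 January:
  1950: Sun/Sun ✓  1951: Mon/Mon  1952: Wed/Tue  1953: Thu/Thu  1954: Fri/Fri  1955: Sat/Sat  1956: Mon/Sun  1957: Tue/Tue  1958: Wed/Wed  1959: Thu/Thu  1960: Sat/Fri  1961: Sun/Sun ✓  1962: Mon/Mon  1963: Tue/Tue  …(7 more)…  1971: Fri/Fri  1972: Sun/Sat  1973: Mon/Mon  1974: Tue/Tue  1975: Wed/Wed  1976: Fri/Thu  1977: Sat/Sat  1978: Sun/Sun ✓  1979: Mon/Mon  1980: Wed/Tue  1981: Thu/Thu  1982: Fri/Fri  1983: Sat/Sat  1984: Mon/Sun
Both conditions hold in: 1950, 1961, 1967, 1978 — 4.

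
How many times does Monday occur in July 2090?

July 2090 has 31 days and begins on Saturday.
The first Monday is July 3.
Mondays fall on 3, 10, 17, 24, 31 — that's 5.

5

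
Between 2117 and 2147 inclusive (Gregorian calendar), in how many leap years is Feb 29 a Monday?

1

Leap years in 2117–2147: 7 of them.
Feb 29 weekday advances by 5 (mod 7) from one leap year to the next four years later (or differs when a century non-leap intervenes).
Leap-day weekdays: 2120:Thu 2124:Tue 2128:Sun 2132:Fri 2136:Wed 2140:Mon✓ 2144:Sat
Monday: 2140 → 1.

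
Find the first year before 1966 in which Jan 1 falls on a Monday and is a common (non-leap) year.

1962

Jan 1 advances by 2 weekdays after a leap year and by 1 after a common year.
1966: Jan 1 is Saturday.
1965: Friday
1964: Wednesday (leap)
1963: Tuesday
1962: Monday
1962 begins on a Monday and is a common year.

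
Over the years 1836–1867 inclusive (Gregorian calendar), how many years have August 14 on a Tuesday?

5

Track August 14's weekday year by year (advancing +1, or +2 across a Feb 29):
  1836: Sun  1837: Mon (+1)  1838: Tue (+1) ✓  1839: Wed (+1)  1840: Fri (+2)
  1841: Sat (+1)  1842: Sun (+1)  1843: Mon (+1)  1844: Wed (+2)  1845: Thu (+1)
  1846: Fri (+1)  1847: Sat (+1)  1848: Mon (+2)  1849: Tue (+1) ✓  … (4 more years) …
  1854: Mon (+1)  1855: Tue (+1) ✓  1856: Thu (+2)  1857: Fri (+1)  1858: Sat (+1)
  1859: Sun (+1)  1860: Tue (+2) ✓  1861: Wed (+1)  1862: Thu (+1)  1863: Fri (+1)
  1864: Sun (+2)  1865: Mon (+1)  1866: Tue (+1) ✓  1867: Wed (+1)
Tuesday years: 1838, 1849, 1855, 1860, 1866 — 5 in total.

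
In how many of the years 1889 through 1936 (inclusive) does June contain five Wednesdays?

12

June has 30 days; it has five Wednesdays when Wednesday falls among the first (month-length − 28) days — i.e. when June 1 is one of Wednesday/Tuesday.
June 1 by year: 1889:Sat 1890:Sun 1891:Mon 1892:Wed✓ 1893:Thu 1894:Fri 1895:Sat 1896:Mon 1897:Tue✓ 1898:Wed✓ 1899:Thu 1900:Fri 1901:Sat 1902:Sun 1903:Mon …(18 more)… 1922:Thu 1923:Fri 1924:Sun 1925:Mon 1926:Tue✓ 1927:Wed✓ 1928:Fri 1929:Sat 1930:Sun 1931:Mon 1932:Wed✓ 1933:Thu 1934:Fri 1935:Sat 1936:Mon
Years with five Wednesdays: 1892, 1897, 1898, 1904, 1909, 1910, 1915, 1920, 1921, 1926, 1927, 1932 → 12.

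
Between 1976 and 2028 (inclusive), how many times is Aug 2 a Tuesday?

8

Track Aug 2's weekday year by year (advancing +1, or +2 across a Feb 29):
  1976: Mon  1977: Tue (+1) ✓  1978: Wed (+1)  1979: Thu (+1)  1980: Sat (+2)
  1981: Sun (+1)  1982: Mon (+1)  1983: Tue (+1) ✓  1984: Thu (+2)  1985: Fri (+1)
  1986: Sat (+1)  1987: Sun (+1)  1988: Tue (+2) ✓  1989: Wed (+1)  … (25 more years) …
  2015: Sun (+1)  2016: Tue (+2) ✓  2017: Wed (+1)  2018: Thu (+1)  2019: Fri (+1)
  2020: Sun (+2)  2021: Mon (+1)  2022: Tue (+1) ✓  2023: Wed (+1)  2024: Fri (+2)
  2025: Sat (+1)  2026: Sun (+1)  2027: Mon (+1)  2028: Wed (+2)
Tuesday years: 1977, 1983, 1988, 1994, 2005, 2011, 2016, 2022 — 8 in total.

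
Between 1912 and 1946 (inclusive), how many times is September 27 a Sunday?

Track September 27's weekday year by year (advancing +1, or +2 across a Feb 29):
  1912: Fri  1913: Sat (+1)  1914: Sun (+1) ✓  1915: Mon (+1)  1916: Wed (+2)
  1917: Thu (+1)  1918: Fri (+1)  1919: Sat (+1)  1920: Mon (+2)  1921: Tue (+1)
  1922: Wed (+1)  1923: Thu (+1)  1924: Sat (+2)  1925: Sun (+1) ✓  … (7 more years) …
  1933: Wed (+1)  1934: Thu (+1)  1935: Fri (+1)  1936: Sun (+2) ✓  1937: Mon (+1)
  1938: Tue (+1)  1939: Wed (+1)  1940: Fri (+2)  1941: Sat (+1)  1942: Sun (+1) ✓
  1943: Mon (+1)  1944: Wed (+2)  1945: Thu (+1)  1946: Fri (+1)
Sunday years: 1914, 1925, 1931, 1936, 1942 — 5 in total.

5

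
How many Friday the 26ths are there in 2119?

1

Check the 26th of each month of 2119: Jan 26: Thu, Feb 26: Sun, Mar 26: Sun, Apr 26: Wed, May 26: Fri, Jun 26: Mon, Jul 26: Wed, Aug 26: Sat, Sep 26: Tue, Oct 26: Thu, Nov 26: Sun, Dec 26: Tue.
Friday occurs in May — 1 month.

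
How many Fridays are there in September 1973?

4

September 1973 has 30 days and begins on Saturday.
The first Friday is September 7.
Fridays fall on 7, 14, 21, 28 — that's 4.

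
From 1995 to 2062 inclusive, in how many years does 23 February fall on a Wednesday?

10

Track 23 February's weekday year by year (advancing +1, or +2 across a Feb 29):
  1995: Thu  1996: Fri (+1)  1997: Sun (+2)  1998: Mon (+1)  1999: Tue (+1)
  2000: Wed (+1) ✓  2001: Fri (+2)  2002: Sat (+1)  2003: Sun (+1)  2004: Mon (+1)
  2005: Wed (+2) ✓  2006: Thu (+1)  2007: Fri (+1)  2008: Sat (+1)  … (40 more years) …
  2049: Tue (+2)  2050: Wed (+1) ✓  2051: Thu (+1)  2052: Fri (+1)  2053: Sun (+2)
  2054: Mon (+1)  2055: Tue (+1)  2056: Wed (+1) ✓  2057: Fri (+2)  2058: Sat (+1)
  2059: Sun (+1)  2060: Mon (+1)  2061: Wed (+2) ✓  2062: Thu (+1)
Wednesday years: 2000, 2005, 2011, 2022, 2028, 2033, 2039, 2050, 2056, 2061 — 10 in total.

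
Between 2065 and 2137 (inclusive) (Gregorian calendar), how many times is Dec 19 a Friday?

10

Track Dec 19's weekday year by year (advancing +1, or +2 across a Feb 29):
  2065: Sat  2066: Sun (+1)  2067: Mon (+1)  2068: Wed (+2)  2069: Thu (+1)
  2070: Fri (+1) ✓  2071: Sat (+1)  2072: Mon (+2)  2073: Tue (+1)  2074: Wed (+1)
  2075: Thu (+1)  2076: Sat (+2)  2077: Sun (+1)  2078: Mon (+1)  … (45 more years) …
  2124: Tue (+2)  2125: Wed (+1)  2126: Thu (+1)  2127: Fri (+1) ✓  2128: Sun (+2)
  2129: Mon (+1)  2130: Tue (+1)  2131: Wed (+1)  2132: Fri (+2) ✓  2133: Sat (+1)
  2134: Sun (+1)  2135: Mon (+1)  2136: Wed (+2)  2137: Thu (+1)
Friday years: 2070, 2081, 2087, 2092, 2098, 2104, 2110, 2121, 2127, 2132 — 10 in total.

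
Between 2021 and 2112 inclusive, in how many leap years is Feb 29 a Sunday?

3

Leap years in 2021–2112: 22 of them.
Feb 29 weekday advances by 5 (mod 7) from one leap year to the next four years later (or differs when a century non-leap intervenes).
Leap-day weekdays: 2024:Thu 2028:Tue 2032:Sun✓ 2036:Fri 2040:Wed 2044:Mon 2048:Sat 2052:Thu 2056:Tue 2060:Sun✓ 2064:Fri 2068:Wed 2072:Mon 2076:Sat 2080:Thu 2084:Tue 2088:Sun✓ 2092:Fri 2096:Wed 2104:Fri 2108:Wed 2112:Mon
Sunday: 2032, 2060, 2088 → 3.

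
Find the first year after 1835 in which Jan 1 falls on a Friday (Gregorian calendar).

Jan 1 advances by 2 weekdays after a leap year and by 1 after a common year.
1835: Jan 1 is Thursday.
1836: Friday (leap)
1836 begins on a Friday

1836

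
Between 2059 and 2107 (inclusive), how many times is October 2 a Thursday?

Track October 2's weekday year by year (advancing +1, or +2 across a Feb 29):
  2059: Thu ✓  2060: Sat (+2)  2061: Sun (+1)  2062: Mon (+1)  2063: Tue (+1)
  2064: Thu (+2) ✓  2065: Fri (+1)  2066: Sat (+1)  2067: Sun (+1)  2068: Tue (+2)
  2069: Wed (+1)  2070: Thu (+1) ✓  2071: Fri (+1)  2072: Sun (+2)  … (21 more years) …
  2094: Sat (+1)  2095: Sun (+1)  2096: Tue (+2)  2097: Wed (+1)  2098: Thu (+1) ✓
  2099: Fri (+1)  2100: Sat (+1)  2101: Sun (+1)  2102: Mon (+1)  2103: Tue (+1)
  2104: Thu (+2) ✓  2105: Fri (+1)  2106: Sat (+1)  2107: Sun (+1)
Thursday years: 2059, 2064, 2070, 2081, 2087, 2092, 2098, 2104 — 8 in total.

8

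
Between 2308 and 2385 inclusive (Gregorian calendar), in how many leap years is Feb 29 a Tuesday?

Leap years in 2308–2385: 20 of them.
Feb 29 weekday advances by 5 (mod 7) from one leap year to the next four years later (or differs when a century non-leap intervenes).
Leap-day weekdays: 2308:Sat 2312:Thu 2316:Tue✓ 2320:Sun 2324:Fri 2328:Wed 2332:Mon 2336:Sat 2340:Thu 2344:Tue✓ 2348:Sun 2352:Fri 2356:Wed 2360:Mon 2364:Sat 2368:Thu 2372:Tue✓ 2376:Sun 2380:Fri 2384:Wed
Tuesday: 2316, 2344, 2372 → 3.

3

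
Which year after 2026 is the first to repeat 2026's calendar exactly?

2037

Two years share a calendar iff Jan 1 falls on the same weekday and both are leap or both are common. 2026: Jan 1 is Thursday, common year.
2027: Jan 1 Friday, common
2028: Jan 1 Saturday, leap
2029: Jan 1 Monday, common
2030: Jan 1 Tuesday, common
2031: Jan 1 Wednesday, common
2032: Jan 1 Thursday, leap
2033: Jan 1 Saturday, common
2034: Jan 1 Sunday, common
2035: Jan 1 Monday, common
2036: Jan 1 Tuesday, leap
2037: Jan 1 Thursday, common
2037 matches on both conditions.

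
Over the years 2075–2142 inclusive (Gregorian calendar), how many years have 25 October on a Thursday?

Track 25 October's weekday year by year (advancing +1, or +2 across a Feb 29):
  2075: Fri  2076: Sun (+2)  2077: Mon (+1)  2078: Tue (+1)  2079: Wed (+1)
  2080: Fri (+2)  2081: Sat (+1)  2082: Sun (+1)  2083: Mon (+1)  2084: Wed (+2)
  2085: Thu (+1) ✓  2086: Fri (+1)  2087: Sat (+1)  2088: Mon (+2)  … (40 more years) …
  2129: Tue (+1)  2130: Wed (+1)  2131: Thu (+1) ✓  2132: Sat (+2)  2133: Sun (+1)
  2134: Mon (+1)  2135: Tue (+1)  2136: Thu (+2) ✓  2137: Fri (+1)  2138: Sat (+1)
  2139: Sun (+1)  2140: Tue (+2)  2141: Wed (+1)  2142: Thu (+1) ✓
Thursday years: 2085, 2091, 2096, 2103, 2108, 2114, 2125, 2131, 2136, 2142 — 10 in total.

10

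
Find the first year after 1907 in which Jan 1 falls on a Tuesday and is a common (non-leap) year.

Jan 1 advances by 2 weekdays after a leap year and by 1 after a common year.
1907: Jan 1 is Tuesday.
1908: Wednesday (leap)
1909: Friday
1910: Saturday
1911: Sunday
1912: Monday (leap)
1913: Wednesday
1914: Thursday
1915: Friday
1916: Saturday (leap)
1917: Monday
1918: Tuesday
1918 begins on a Tuesday and is a common year.

1918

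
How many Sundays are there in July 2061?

July 2061 has 31 days and begins on Friday.
The first Sunday is July 3.
Sundays fall on 3, 10, 17, 24, 31 — that's 5.

5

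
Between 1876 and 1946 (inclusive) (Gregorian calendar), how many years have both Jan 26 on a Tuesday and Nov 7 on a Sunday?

7

Check each year's weekday for Jan 26 and Nov 7:
  1876: Wed/Tue  1877: Fri/Wed  1878: Sat/Thu  1879: Sun/Fri  1880: Mon/Sun  1881: Wed/Mon  1882: Thu/Tue  1883: Fri/Wed  1884: Sat/Fri  1885: Mon/Sat  1886: Tue/Sun ✓  1887: Wed/Mon  1888: Thu/Wed  1889: Sat/Thu  …(43 more)…  1933: Thu/Tue  1934: Fri/Wed  1935: Sat/Thu  1936: Sun/Sat  1937: Tue/Sun ✓  1938: Wed/Mon  1939: Thu/Tue  1940: Fri/Thu  1941: Sun/Fri  1942: Mon/Sat  1943: Tue/Sun ✓  1944: Wed/Tue  1945: Fri/Wed  1946: Sat/Thu
Both conditions hold in: 1886, 1897, 1909, 1915, 1926, 1937, 1943 — 7.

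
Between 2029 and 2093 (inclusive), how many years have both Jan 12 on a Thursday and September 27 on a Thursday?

2

Check each year's weekday for Jan 12 and September 27:
  2029: Fri/Thu  2030: Sat/Fri  2031: Sun/Sat  2032: Mon/Mon  2033: Wed/Tue  2034: Thu/Wed  2035: Fri/Thu  2036: Sat/Sat  2037: Mon/Sun  2038: Tue/Mon  2039: Wed/Tue  2040: Thu/Thu ✓  2041: Sat/Fri  2042: Sun/Sat  …(37 more)…  2080: Fri/Fri  2081: Sun/Sat  2082: Mon/Sun  2083: Tue/Mon  2084: Wed/Wed  2085: Fri/Thu  2086: Sat/Fri  2087: Sun/Sat  2088: Mon/Mon  2089: Wed/Tue  2090: Thu/Wed  2091: Fri/Thu  2092: Sat/Sat  2093: Mon/Sun
Both conditions hold in: 2040, 2068 — 2.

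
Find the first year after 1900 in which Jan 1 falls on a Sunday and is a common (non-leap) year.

1905

Jan 1 advances by 2 weekdays after a leap year and by 1 after a common year.
1900: Jan 1 is Monday.
1901: Tuesday
1902: Wednesday
1903: Thursday
1904: Friday (leap)
1905: Sunday
1905 begins on a Sunday and is a common year.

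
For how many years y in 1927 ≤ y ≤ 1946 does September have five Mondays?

6

September has 30 days; it has five Mondays when Monday falls among the first (month-length − 28) days — i.e. when September 1 is one of Monday/Sunday.
September 1 by year: 1927:Thu 1928:Sat 1929:Sun✓ 1930:Mon✓ 1931:Tue 1932:Thu 1933:Fri 1934:Sat 1935:Sun✓ 1936:Tue 1937:Wed 1938:Thu 1939:Fri 1940:Sun✓ 1941:Mon✓ 1942:Tue 1943:Wed 1944:Fri 1945:Sat 1946:Sun✓
Years with five Mondays: 1929, 1930, 1935, 1940, 1941, 1946 → 6.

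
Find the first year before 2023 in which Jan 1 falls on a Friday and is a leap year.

2016

Jan 1 advances by 2 weekdays after a leap year and by 1 after a common year.
2023: Jan 1 is Sunday.
2022: Saturday
2021: Friday
2020: Wednesday (leap)
2019: Tuesday
2018: Monday
2017: Sunday
2016: Friday (leap)
2016 begins on a Friday and is a leap year.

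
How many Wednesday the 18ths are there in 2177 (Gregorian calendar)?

Check the 18th of each month of 2177: Jan 18: Sat, Feb 18: Tue, Mar 18: Tue, Apr 18: Fri, May 18: Sun, Jun 18: Wed, Jul 18: Fri, Aug 18: Mon, Sep 18: Thu, Oct 18: Sat, Nov 18: Tue, Dec 18: Thu.
Wednesday occurs in June — 1 month.

1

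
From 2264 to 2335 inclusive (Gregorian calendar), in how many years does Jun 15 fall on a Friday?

11

Track Jun 15's weekday year by year (advancing +1, or +2 across a Feb 29):
  2264: Wed  2265: Thu (+1)  2266: Fri (+1) ✓  2267: Sat (+1)  2268: Mon (+2)
  2269: Tue (+1)  2270: Wed (+1)  2271: Thu (+1)  2272: Sat (+2)  2273: Sun (+1)
  2274: Mon (+1)  2275: Tue (+1)  2276: Thu (+2)  2277: Fri (+1) ✓  … (44 more years) …
  2322: Thu (+1)  2323: Fri (+1) ✓  2324: Sun (+2)  2325: Mon (+1)  2326: Tue (+1)
  2327: Wed (+1)  2328: Fri (+2) ✓  2329: Sat (+1)  2330: Sun (+1)  2331: Mon (+1)
  2332: Wed (+2)  2333: Thu (+1)  2334: Fri (+1) ✓  2335: Sat (+1)
Friday years: 2266, 2277, 2283, 2288, 2294, 2300, 2306, 2317, 2323, 2328, 2334 — 11 in total.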